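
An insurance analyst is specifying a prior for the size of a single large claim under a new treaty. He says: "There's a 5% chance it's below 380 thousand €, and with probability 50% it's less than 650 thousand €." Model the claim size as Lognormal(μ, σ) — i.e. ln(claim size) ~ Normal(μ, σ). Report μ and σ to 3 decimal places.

If T ~ Lognormal(μ,σ) then ln T ~ Normal(μ,σ), so the p-quantile of ln T is μ + z_p·σ.
ln(380) = 5.94 and ln(650) = 6.477; z_{0.05} = -1.645, z_{0.5} = 0.
σ = (6.477 − 5.94)/(0 − (-1.645)) = 0.326.
μ = 5.94 − (-1.645)·0.326 = 6.477.

μ ≈ 6.477, σ ≈ 0.326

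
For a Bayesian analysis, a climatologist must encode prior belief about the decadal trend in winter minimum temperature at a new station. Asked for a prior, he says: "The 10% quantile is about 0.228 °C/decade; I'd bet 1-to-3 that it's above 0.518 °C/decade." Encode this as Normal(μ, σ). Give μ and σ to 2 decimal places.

For Normal(μ,σ), the p-quantile is μ + z_p·σ. Here z_{0.1} = -1.282, z_{0.75} = 0.6745.
So 0.228 = μ − 1.282σ and 0.518 = μ + 0.6745σ.
Subtracting: σ = (0.518 − 0.228)/(0.6745 − (-1.282)) = 0.15.
Then μ = 0.228 − (-1.282)·0.15 = 0.42.

μ = 0.42, σ = 0.15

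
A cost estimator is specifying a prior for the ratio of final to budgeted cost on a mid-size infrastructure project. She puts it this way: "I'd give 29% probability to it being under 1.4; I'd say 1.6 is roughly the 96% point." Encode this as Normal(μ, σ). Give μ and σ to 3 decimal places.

μ = 1.448, σ = 0.087

The p-quantile of Normal(μ,σ) is μ + z_p·σ, with z_{0.29} = -0.5534 and z_{0.96} = 1.751.
Eliminate σ: μ = (z₂·x₁ − z₁·x₂)/(z₂ − z₁) = (1.751·1.4 − (-0.5534)·1.6)/2.304 = 1.448.
Then σ = (x₂ − x₁)/(z₂ − z₁) = (1.6 − 1.4)/2.304 = 0.087.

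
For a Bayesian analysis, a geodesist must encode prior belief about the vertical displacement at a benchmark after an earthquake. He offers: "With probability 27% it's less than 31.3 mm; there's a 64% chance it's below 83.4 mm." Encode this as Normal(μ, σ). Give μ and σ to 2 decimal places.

For Normal(μ,σ), the p-quantile is μ + z_p·σ. Here z_{0.27} = -0.6128, z_{0.64} = 0.3585.
So 31.3 = μ − 0.6128σ and 83.4 = μ + 0.3585σ.
Subtracting: σ = (83.4 − 31.3)/(0.3585 − (-0.6128)) = 53.64.
Then μ = 31.3 − (-0.6128)·53.64 = 64.17.

μ = 64.17, σ = 53.64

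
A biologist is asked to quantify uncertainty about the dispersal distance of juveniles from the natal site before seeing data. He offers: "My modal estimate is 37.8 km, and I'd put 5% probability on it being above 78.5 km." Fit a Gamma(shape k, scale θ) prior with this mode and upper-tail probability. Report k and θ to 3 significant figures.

Gamma(k,θ) with k>1 has mode (k−1)θ, so θ = 37.8/(k−1).
Need P(X < 78.5) = 0.95 with θ tied to k this way. Start at k = 2, θ = 37.8: P(X<78.5) ≈ 0.614.
Too low — raise k to concentrate. Iterating converges to k ≈ 6.18.
Then θ = 37.8/(6.18−1) ≈ 7.3.

k ≈ 6.18, θ ≈ 7.3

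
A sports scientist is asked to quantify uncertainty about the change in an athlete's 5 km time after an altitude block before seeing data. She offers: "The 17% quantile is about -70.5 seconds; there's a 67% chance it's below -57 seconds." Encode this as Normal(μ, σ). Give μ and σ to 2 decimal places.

μ = -61.26, σ = 9.68

For Normal(μ,σ), the p-quantile is μ + z_p·σ. Here z_{0.17} = -0.9542, z_{0.67} = 0.4399.
So -70.5 = μ − 0.9542σ and -57 = μ + 0.4399σ.
Subtracting: σ = (-57 − -70.5)/(0.4399 − (-0.9542)) = 9.68.
Then μ = -70.5 − (-0.9542)·9.68 = -61.26.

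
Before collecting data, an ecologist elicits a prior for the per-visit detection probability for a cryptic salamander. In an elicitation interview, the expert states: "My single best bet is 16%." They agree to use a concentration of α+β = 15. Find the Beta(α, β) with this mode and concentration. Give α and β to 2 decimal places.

For α,β > 1 the Beta mode is (α−1)/(α+β−2). With α+β = 15, the mode is (α−1)/13.
Set (α−1)/13 = 0.16 → α = 1 + 0.16·13 = 3.08.
β = 15 − α = 11.92.

α = 3.08, β = 11.92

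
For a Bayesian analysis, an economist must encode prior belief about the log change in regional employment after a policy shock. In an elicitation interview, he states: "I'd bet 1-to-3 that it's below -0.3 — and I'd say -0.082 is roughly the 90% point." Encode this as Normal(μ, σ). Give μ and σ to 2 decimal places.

The p-quantile of Normal(μ,σ) is μ + z_p·σ, with z_{0.25} = -0.6745 and z_{0.9} = 1.282.
Eliminate σ: μ = (z₂·x₁ − z₁·x₂)/(z₂ − z₁) = (1.282·-0.3 − (-0.6745)·-0.082)/1.956 = -0.22.
Then σ = (x₂ − x₁)/(z₂ − z₁) = (-0.082 − -0.3)/1.956 = 0.11.

μ = -0.22, σ = 0.11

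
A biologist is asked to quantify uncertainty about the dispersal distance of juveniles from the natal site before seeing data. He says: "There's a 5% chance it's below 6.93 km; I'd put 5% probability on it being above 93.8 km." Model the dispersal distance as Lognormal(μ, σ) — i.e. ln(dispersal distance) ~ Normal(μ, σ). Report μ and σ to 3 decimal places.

μ ≈ 3.239, σ ≈ 0.792

If T ~ Lognormal(μ,σ) then ln T ~ Normal(μ,σ), so the p-quantile of ln T is μ + z_p·σ.
ln(6.93) = 1.936 and ln(93.8) = 4.541; z_{0.05} = -1.645, z_{0.95} = 1.645.
σ = (4.541 − 1.936)/(1.645 − (-1.645)) = 0.792.
μ = 1.936 − (-1.645)·0.792 = 3.239.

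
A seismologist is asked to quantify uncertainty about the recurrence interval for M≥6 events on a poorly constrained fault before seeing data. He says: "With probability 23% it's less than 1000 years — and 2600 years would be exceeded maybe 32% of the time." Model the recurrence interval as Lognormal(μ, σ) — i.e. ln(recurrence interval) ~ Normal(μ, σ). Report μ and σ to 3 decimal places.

If T ~ Lognormal(μ,σ) then ln T ~ Normal(μ,σ), so the p-quantile of ln T is μ + z_p·σ.
ln(1000) = 6.908 and ln(2600) = 7.863; z_{0.23} = -0.7388, z_{0.68} = 0.4677.
σ = (7.863 − 6.908)/(0.4677 − (-0.7388)) = 0.792.
μ = 6.908 − (-0.7388)·0.792 = 7.493.

μ ≈ 7.493, σ ≈ 0.792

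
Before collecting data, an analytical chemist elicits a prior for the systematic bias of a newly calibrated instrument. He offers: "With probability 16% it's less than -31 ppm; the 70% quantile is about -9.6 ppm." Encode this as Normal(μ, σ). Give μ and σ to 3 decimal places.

For Normal(μ,σ), the p-quantile is μ + z_p·σ. Here z_{0.16} = -0.9945, z_{0.7} = 0.5244.
So -31 = μ − 0.9945σ and -9.6 = μ + 0.5244σ.
Subtracting: σ = (-9.6 − -31)/(0.5244 − (-0.9945)) = 14.090.
Then μ = -31 − (-0.9945)·14.090 = -16.989.

μ = -16.989, σ = 14.090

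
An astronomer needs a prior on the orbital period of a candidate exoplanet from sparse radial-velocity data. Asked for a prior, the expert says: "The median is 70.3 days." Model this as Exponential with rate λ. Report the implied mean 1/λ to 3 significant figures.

Exponential median = ln 2 / λ, so λ = ln 2 / 70.3 = 0.00986.
Mean = 1/λ = 101 days.

mean ≈ 101 days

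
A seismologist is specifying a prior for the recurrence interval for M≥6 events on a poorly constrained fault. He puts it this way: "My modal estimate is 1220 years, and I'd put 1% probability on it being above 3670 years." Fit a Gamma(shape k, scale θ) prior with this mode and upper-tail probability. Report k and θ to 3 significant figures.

k ≈ 4.71, θ ≈ 329

Gamma(k,θ) with k>1 has mode (k−1)θ, so θ = 1220/(k−1).
Need P(X < 3670) = 0.99 with θ tied to k this way. Start at k = 2, θ = 1220: P(X<3670) ≈ 0.802.
Too low — raise k to concentrate. Iterating converges to k ≈ 4.71.
Then θ = 1220/(4.71−1) ≈ 329.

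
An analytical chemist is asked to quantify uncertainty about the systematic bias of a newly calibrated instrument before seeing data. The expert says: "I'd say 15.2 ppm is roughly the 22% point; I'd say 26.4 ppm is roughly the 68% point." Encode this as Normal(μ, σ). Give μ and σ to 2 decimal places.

The p-quantile of Normal(μ,σ) is μ + z_p·σ, with z_{0.22} = -0.7722 and z_{0.68} = 0.4677.
Eliminate σ: μ = (z₂·x₁ − z₁·x₂)/(z₂ − z₁) = (0.4677·15.2 − (-0.7722)·26.4)/1.24 = 22.18.
Then σ = (x₂ − x₁)/(z₂ − z₁) = (26.4 − 15.2)/1.24 = 9.03.

μ = 22.18, σ = 9.03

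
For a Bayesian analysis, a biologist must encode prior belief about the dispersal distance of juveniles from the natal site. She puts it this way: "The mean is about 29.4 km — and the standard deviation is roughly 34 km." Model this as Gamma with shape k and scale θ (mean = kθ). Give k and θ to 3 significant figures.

For Gamma(k, scale θ): mean = kθ, variance = kθ², so CV = 1/√k.
CV = SD/mean = 34/29.4 = 1.156, hence k = 1/CV² = 0.748.
Then θ = mean/k = 29.4/0.748 = 39.3.

k ≈ 0.748, θ ≈ 39.3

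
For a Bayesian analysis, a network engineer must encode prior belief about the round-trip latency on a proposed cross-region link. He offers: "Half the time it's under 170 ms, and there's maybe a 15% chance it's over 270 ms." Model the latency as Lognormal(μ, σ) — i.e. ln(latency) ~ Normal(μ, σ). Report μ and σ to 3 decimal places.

μ ≈ 5.136, σ ≈ 0.446

If T ~ Lognormal(μ,σ) then ln T ~ Normal(μ,σ), so the p-quantile of ln T is μ + z_p·σ.
ln(170) = 5.136 and ln(270) = 5.598; z_{0.5} = 0, z_{0.85} = 1.036.
σ = (5.598 − 5.136)/(1.036 − (0)) = 0.446.
μ = 5.136 − (0)·0.446 = 5.136.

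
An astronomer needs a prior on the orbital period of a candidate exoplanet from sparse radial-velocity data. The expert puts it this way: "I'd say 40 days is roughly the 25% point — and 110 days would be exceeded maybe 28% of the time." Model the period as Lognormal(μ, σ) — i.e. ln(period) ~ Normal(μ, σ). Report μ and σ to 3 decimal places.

μ ≈ 4.232, σ ≈ 0.805

If T ~ Lognormal(μ,σ) then ln T ~ Normal(μ,σ), so the p-quantile of ln T is μ + z_p·σ.
ln(40) = 3.689 and ln(110) = 4.7; z_{0.25} = -0.6745, z_{0.72} = 0.5828.
σ = (4.7 − 3.689)/(0.5828 − (-0.6745)) = 0.805.
μ = 3.689 − (-0.6745)·0.805 = 4.232.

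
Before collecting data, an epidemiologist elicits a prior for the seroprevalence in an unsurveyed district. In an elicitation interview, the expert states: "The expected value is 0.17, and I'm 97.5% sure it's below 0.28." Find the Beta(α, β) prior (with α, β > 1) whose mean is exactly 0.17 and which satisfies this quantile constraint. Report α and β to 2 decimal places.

With mean 0.17 fixed, write α = 0.17s, β = 0.83s where s = α+β.
Need P(θ < 0.28) = 0.975 under Beta(0.17s, 0.83s). Normal approximation: (q−m)/√(m(1−m)/s) ≈ z_{0.975} = 1.96, so s ≈ 0.17·0.83·(1.96)²/(0.28−0.17)² = 44.8.
At s = 44.8: P(θ<0.28) ≈ 0.964. Adjusting to match 0.975 gives s ≈ 53.94.
So α = 0.17·53.94 ≈ 9.17, β = 0.83·53.94 ≈ 44.77.

α ≈ 9.17, β ≈ 44.77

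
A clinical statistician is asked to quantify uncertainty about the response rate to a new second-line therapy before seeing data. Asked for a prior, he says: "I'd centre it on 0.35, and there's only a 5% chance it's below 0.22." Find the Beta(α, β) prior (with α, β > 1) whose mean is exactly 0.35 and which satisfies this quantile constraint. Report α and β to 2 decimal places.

With mean 0.35 fixed, write α = 0.35s, β = 0.65s where s = α+β.
Need P(θ < 0.22) = 0.05 under Beta(0.35s, 0.65s). Normal approximation: (q−m)/√(m(1−m)/s) ≈ z_{0.05} = -1.64, so s ≈ 0.35·0.65·(-1.64)²/(0.22−0.35)² = 36.4.
At s = 36.4: P(θ<0.22) ≈ 0.041. Adjusting to match 0.05 gives s ≈ 32.65.
So α = 0.35·32.65 ≈ 11.43, β = 0.65·32.65 ≈ 21.22.

α ≈ 11.43, β ≈ 21.22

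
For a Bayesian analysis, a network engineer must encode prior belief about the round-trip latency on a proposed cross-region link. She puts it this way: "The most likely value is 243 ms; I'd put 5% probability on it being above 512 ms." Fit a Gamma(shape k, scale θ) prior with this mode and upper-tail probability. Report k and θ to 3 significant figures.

Gamma(k,θ) with k>1 has mode (k−1)θ, so θ = 243/(k−1).
Need P(X < 512) = 0.95 with θ tied to k this way. Start at k = 2, θ = 243: P(X<512) ≈ 0.622.
Too low — raise k to concentrate. Iterating converges to k ≈ 5.97.
Then θ = 243/(5.97−1) ≈ 48.9.

k ≈ 5.97, θ ≈ 48.9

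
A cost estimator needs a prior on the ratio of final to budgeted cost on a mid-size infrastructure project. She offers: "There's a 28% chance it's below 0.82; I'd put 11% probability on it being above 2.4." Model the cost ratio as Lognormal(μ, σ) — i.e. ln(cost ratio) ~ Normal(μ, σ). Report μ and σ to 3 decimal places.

If T ~ Lognormal(μ,σ) then ln T ~ Normal(μ,σ), so the p-quantile of ln T is μ + z_p·σ.
ln(0.82) = -0.1985 and ln(2.4) = 0.8755; z_{0.28} = -0.5828, z_{0.89} = 1.227.
σ = (0.8755 − -0.1985)/(1.227 − (-0.5828)) = 0.594.
μ = -0.1985 − (-0.5828)·0.594 = 0.147.

μ ≈ 0.147, σ ≈ 0.594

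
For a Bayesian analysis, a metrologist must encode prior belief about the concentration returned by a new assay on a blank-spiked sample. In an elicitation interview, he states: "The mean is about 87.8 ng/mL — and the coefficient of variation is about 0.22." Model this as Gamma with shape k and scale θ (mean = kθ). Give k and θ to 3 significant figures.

k ≈ 20.7, θ ≈ 4.25

For Gamma(k, scale θ): mean = kθ, variance = kθ², so CV = 1/√k.
CV = 0.22, hence k = 1/CV² = 20.7.
Then θ = mean/k = 87.8/20.7 = 4.25.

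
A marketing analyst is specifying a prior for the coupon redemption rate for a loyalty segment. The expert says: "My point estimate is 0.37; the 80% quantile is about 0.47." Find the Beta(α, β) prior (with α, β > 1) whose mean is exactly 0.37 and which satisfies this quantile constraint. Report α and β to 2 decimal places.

α ≈ 5.95, β ≈ 10.13

With mean 0.37 fixed, write α = 0.37s, β = 0.63s where s = α+β.
Need P(θ < 0.47) = 0.8 under Beta(0.37s, 0.63s). Normal approximation: (q−m)/√(m(1−m)/s) ≈ z_{0.8} = 0.842, so s ≈ 0.37·0.63·(0.842)²/(0.47−0.37)² = 16.5.
At s = 16.5: P(θ<0.47) ≈ 0.803. Adjusting to match 0.8 gives s ≈ 16.07.
So α = 0.37·16.07 ≈ 5.95, β = 0.63·16.07 ≈ 10.13.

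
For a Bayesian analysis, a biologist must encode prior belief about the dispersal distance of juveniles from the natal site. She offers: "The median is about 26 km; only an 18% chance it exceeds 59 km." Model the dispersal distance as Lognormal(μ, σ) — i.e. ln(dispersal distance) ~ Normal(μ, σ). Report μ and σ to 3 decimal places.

If T ~ Lognormal(μ,σ) then ln T ~ Normal(μ,σ), so the p-quantile of ln T is μ + z_p·σ.
ln(26) = 3.258 and ln(59) = 4.078; z_{0.5} = 0, z_{0.82} = 0.9154.
σ = (4.078 − 3.258)/(0.9154 − (0)) = 0.895.
μ = 3.258 − (0)·0.895 = 3.258.

μ ≈ 3.258, σ ≈ 0.895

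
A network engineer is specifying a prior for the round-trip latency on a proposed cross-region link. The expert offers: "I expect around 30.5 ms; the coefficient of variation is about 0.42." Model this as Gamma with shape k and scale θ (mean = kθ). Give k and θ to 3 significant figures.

For Gamma(k, scale θ): mean = kθ, variance = kθ², so CV = 1/√k.
CV = 0.42, hence k = 1/CV² = 5.67.
Then θ = mean/k = 30.5/5.67 = 5.38.

k ≈ 5.67, θ ≈ 5.38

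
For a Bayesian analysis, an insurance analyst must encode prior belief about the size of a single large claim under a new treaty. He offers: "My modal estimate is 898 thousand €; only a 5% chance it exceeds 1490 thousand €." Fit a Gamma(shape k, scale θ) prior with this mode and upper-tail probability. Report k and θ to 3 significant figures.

k ≈ 11.9, θ ≈ 82.4

Gamma(k,θ) with k>1 has mode (k−1)θ, so θ = 898/(k−1).
Need P(X < 1490) = 0.95 with θ tied to k this way. Start at k = 2, θ = 898: P(X<1490) ≈ 0.494.
Too low — raise k to concentrate. Iterating converges to k ≈ 11.9.
Then θ = 898/(11.9−1) ≈ 82.4.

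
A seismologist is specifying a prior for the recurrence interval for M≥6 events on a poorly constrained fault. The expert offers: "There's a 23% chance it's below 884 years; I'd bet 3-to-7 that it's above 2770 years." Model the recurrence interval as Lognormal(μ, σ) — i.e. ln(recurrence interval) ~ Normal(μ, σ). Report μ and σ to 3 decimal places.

If T ~ Lognormal(μ,σ) then ln T ~ Normal(μ,σ), so the p-quantile of ln T is μ + z_p·σ.
ln(884) = 6.784 and ln(2770) = 7.927; z_{0.23} = -0.7388, z_{0.7} = 0.5244.
σ = (7.927 − 6.784)/(0.5244 − (-0.7388)) = 0.904.
μ = 6.784 − (-0.7388)·0.904 = 7.452.

μ ≈ 7.452, σ ≈ 0.904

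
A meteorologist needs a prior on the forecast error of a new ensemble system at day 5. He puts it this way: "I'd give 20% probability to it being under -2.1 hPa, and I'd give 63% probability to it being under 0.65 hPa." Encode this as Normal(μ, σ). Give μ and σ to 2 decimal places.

μ = -0.13, σ = 2.34

For Normal(μ,σ), the p-quantile is μ + z_p·σ. Here z_{0.2} = -0.8416, z_{0.63} = 0.3319.
So -2.1 = μ − 0.8416σ and 0.65 = μ + 0.3319σ.
Subtracting: σ = (0.65 − -2.1)/(0.3319 − (-0.8416)) = 2.34.
Then μ = -2.1 − (-0.8416)·2.34 = -0.13.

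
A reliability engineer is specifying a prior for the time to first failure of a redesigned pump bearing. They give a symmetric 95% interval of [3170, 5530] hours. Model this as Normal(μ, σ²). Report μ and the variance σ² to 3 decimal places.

A symmetric 95% interval runs μ ± z·σ with z = 1.96.
Half-width = 1180, so σ = 1180/1.96 = 602.0519 and σ² = 362466.465.
μ is the interval midpoint, 4350.000.

μ = 4350.000, σ² = 362466.465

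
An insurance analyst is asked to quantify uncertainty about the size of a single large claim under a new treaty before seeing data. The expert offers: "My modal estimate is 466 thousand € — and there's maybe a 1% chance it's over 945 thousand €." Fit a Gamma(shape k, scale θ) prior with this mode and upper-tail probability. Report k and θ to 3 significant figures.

Gamma(k,θ) with k>1 has mode (k−1)θ, so θ = 466/(k−1).
Need P(X < 945) = 0.99 with θ tied to k this way. Start at k = 2, θ = 466: P(X<945) ≈ 0.601.
Too low — raise k to concentrate. Iterating converges to k ≈ 10.8.
Then θ = 466/(10.8−1) ≈ 47.5.

k ≈ 10.8, θ ≈ 47.5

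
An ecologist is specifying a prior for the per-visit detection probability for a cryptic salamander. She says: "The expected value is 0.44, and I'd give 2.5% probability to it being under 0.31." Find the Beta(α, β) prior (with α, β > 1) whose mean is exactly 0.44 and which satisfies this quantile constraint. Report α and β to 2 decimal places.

α ≈ 23.20, β ≈ 29.53

With mean 0.44 fixed, write α = 0.44s, β = 0.56s where s = α+β.
Need P(θ < 0.31) = 0.025 under Beta(0.44s, 0.56s). Normal approximation: (q−m)/√(m(1−m)/s) ≈ z_{0.025} = -1.96, so s ≈ 0.44·0.56·(-1.96)²/(0.31−0.44)² = 56.0.
At s = 56.0: P(θ<0.31) ≈ 0.022. Adjusting to match 0.025 gives s ≈ 52.73.
So α = 0.44·52.73 ≈ 23.20, β = 0.56·52.73 ≈ 29.53.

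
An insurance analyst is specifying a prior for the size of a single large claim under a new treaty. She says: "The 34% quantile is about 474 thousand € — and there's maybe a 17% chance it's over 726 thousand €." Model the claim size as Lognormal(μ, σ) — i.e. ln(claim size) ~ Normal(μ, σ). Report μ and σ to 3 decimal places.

μ ≈ 6.290, σ ≈ 0.312

If T ~ Lognormal(μ,σ) then ln T ~ Normal(μ,σ), so the p-quantile of ln T is μ + z_p·σ.
ln(474) = 6.161 and ln(726) = 6.588; z_{0.34} = -0.4125, z_{0.83} = 0.9542.
σ = (6.588 − 6.161)/(0.9542 − (-0.4125)) = 0.312.
μ = 6.161 − (-0.4125)·0.312 = 6.290.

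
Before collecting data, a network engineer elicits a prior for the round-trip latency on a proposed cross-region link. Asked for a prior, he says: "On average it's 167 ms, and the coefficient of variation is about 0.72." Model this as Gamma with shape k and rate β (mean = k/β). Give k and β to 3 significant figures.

For Gamma(k, rate β): mean = k/β, variance = k/β², so CV = 1/√k.
CV = 0.72, hence k = 1/CV² = 1.93.
Then β = k/mean = 1.93/167 = 0.0116.

k ≈ 1.93, β ≈ 0.0116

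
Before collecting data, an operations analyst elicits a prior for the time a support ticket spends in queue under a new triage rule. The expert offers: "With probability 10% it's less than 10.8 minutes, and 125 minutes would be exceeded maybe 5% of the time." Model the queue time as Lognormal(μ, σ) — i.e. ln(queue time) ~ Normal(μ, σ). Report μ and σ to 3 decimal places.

If T ~ Lognormal(μ,σ) then ln T ~ Normal(μ,σ), so the p-quantile of ln T is μ + z_p·σ.
ln(10.8) = 2.38 and ln(125) = 4.828; z_{0.1} = -1.282, z_{0.95} = 1.645.
σ = (4.828 − 2.38)/(1.645 − (-1.282)) = 0.837.
μ = 2.38 − (-1.282)·0.837 = 3.452.

μ ≈ 3.452, σ ≈ 0.837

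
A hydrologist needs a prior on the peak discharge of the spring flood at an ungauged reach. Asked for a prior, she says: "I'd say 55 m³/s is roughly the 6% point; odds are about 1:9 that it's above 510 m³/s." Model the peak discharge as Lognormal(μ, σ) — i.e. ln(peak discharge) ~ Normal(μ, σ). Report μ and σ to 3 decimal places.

μ ≈ 5.228, σ ≈ 0.785

If T ~ Lognormal(μ,σ) then ln T ~ Normal(μ,σ), so the p-quantile of ln T is μ + z_p·σ.
ln(55) = 4.007 and ln(510) = 6.234; z_{0.06} = -1.555, z_{0.9} = 1.282.
σ = (6.234 − 4.007)/(1.282 − (-1.555)) = 0.785.
μ = 4.007 − (-1.555)·0.785 = 5.228.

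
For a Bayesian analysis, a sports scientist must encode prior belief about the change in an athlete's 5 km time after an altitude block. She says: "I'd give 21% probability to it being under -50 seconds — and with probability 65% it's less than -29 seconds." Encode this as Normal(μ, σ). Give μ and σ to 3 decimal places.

For Normal(μ,σ), the p-quantile is μ + z_p·σ. Here z_{0.21} = -0.8064, z_{0.65} = 0.3853.
So -50 = μ − 0.8064σ and -29 = μ + 0.3853σ.
Subtracting: σ = (-29 − -50)/(0.3853 − (-0.8064)) = 17.621.
Then μ = -50 − (-0.8064)·17.621 = -35.790.

μ = -35.790, σ = 17.621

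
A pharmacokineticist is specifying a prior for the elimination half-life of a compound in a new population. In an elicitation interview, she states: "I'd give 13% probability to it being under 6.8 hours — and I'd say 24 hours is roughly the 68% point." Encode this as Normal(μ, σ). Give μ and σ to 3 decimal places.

The p-quantile of Normal(μ,σ) is μ + z_p·σ, with z_{0.13} = -1.126 and z_{0.68} = 0.4677.
Eliminate σ: μ = (z₂·x₁ − z₁·x₂)/(z₂ − z₁) = (0.4677·6.8 − (-1.126)·24)/1.594 = 18.954.
Then σ = (x₂ − x₁)/(z₂ − z₁) = (24 − 6.8)/1.594 = 10.790.

μ = 18.954, σ = 10.790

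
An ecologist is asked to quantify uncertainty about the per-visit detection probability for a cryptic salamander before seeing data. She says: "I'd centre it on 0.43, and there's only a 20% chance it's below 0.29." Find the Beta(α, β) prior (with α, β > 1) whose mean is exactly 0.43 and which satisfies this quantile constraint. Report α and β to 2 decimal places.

α ≈ 3.92, β ≈ 5.19

With mean 0.43 fixed, write α = 0.43s, β = 0.57s where s = α+β.
Need P(θ < 0.29) = 0.2 under Beta(0.43s, 0.57s). Normal approximation: (q−m)/√(m(1−m)/s) ≈ z_{0.2} = -0.842, so s ≈ 0.43·0.57·(-0.842)²/(0.29−0.43)² = 8.9.
At s = 8.9: P(θ<0.29) ≈ 0.204. Adjusting to match 0.2 gives s ≈ 9.11.
So α = 0.43·9.11 ≈ 3.92, β = 0.57·9.11 ≈ 5.19.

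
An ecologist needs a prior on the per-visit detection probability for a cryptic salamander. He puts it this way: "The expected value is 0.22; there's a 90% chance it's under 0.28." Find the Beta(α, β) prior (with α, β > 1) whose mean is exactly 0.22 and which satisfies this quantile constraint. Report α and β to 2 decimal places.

α ≈ 17.92, β ≈ 63.54

With mean 0.22 fixed, write α = 0.22s, β = 0.78s where s = α+β.
Need P(θ < 0.28) = 0.9 under Beta(0.22s, 0.78s). Normal approximation: (q−m)/√(m(1−m)/s) ≈ z_{0.9} = 1.28, so s ≈ 0.22·0.78·(1.28)²/(0.28−0.22)² = 78.3.
At s = 78.3: P(θ<0.28) ≈ 0.896. Adjusting to match 0.9 gives s ≈ 81.47.
So α = 0.22·81.47 ≈ 17.92, β = 0.78·81.47 ≈ 63.54.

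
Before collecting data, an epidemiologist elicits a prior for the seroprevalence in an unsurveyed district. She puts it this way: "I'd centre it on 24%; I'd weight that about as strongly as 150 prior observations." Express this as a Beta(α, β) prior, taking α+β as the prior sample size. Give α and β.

Under the effective-sample-size interpretation, Beta(α, β) has prior mean α/(α+β) and prior sample size α+β.
So α+β = 150 and α/(α+β) = 0.24, giving α = 0.24·150 = 36 and β = 150 − 36 = 114.

α = 36, β = 114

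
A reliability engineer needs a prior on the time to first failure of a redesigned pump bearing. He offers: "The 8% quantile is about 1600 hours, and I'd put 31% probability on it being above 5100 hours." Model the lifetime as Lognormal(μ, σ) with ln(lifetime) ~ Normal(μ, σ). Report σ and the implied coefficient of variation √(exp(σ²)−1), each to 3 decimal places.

σ ≈ 0.610, CV ≈ 0.671

If T ~ Lognormal(μ,σ) then ln T ~ Normal(μ,σ), so the p-quantile of ln T is μ + z_p·σ.
ln(1600) = 7.378 and ln(5100) = 8.537; z_{0.08} = -1.405, z_{0.69} = 0.4959.
σ = (8.537 − 7.378)/(0.4959 − (-1.405)) = 0.610.
μ = 7.378 − (-1.405)·0.610 = 8.235.
CV = √(exp(σ²)−1) = √(exp(0.3719)−1) = 0.671.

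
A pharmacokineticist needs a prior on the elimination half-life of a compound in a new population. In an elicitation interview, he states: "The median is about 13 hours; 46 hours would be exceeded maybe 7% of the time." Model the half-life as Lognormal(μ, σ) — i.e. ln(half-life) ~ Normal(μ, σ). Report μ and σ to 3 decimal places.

μ ≈ 2.565, σ ≈ 0.856

If T ~ Lognormal(μ,σ) then ln T ~ Normal(μ,σ), so the p-quantile of ln T is μ + z_p·σ.
ln(13) = 2.565 and ln(46) = 3.829; z_{0.5} = 0, z_{0.93} = 1.476.
σ = (3.829 − 2.565)/(1.476 − (0)) = 0.856.
μ = 2.565 − (0)·0.856 = 2.565.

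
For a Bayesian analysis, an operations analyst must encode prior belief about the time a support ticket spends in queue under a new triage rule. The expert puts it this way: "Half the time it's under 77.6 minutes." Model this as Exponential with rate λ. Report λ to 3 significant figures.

Exponential median = ln 2 / λ, so λ = ln 2 / 77.6 = 0.00893.

λ ≈ 0.00893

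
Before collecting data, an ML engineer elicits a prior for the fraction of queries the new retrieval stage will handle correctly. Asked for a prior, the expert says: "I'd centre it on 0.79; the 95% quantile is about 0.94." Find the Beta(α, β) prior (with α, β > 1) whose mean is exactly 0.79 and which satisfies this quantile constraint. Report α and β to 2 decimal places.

α ≈ 10.35, β ≈ 2.75

With mean 0.79 fixed, write α = 0.79s, β = 0.21s where s = α+β.
Need P(θ < 0.94) = 0.95 under Beta(0.79s, 0.21s). Normal approximation: (q−m)/√(m(1−m)/s) ≈ z_{0.95} = 1.64, so s ≈ 0.79·0.21·(1.64)²/(0.94−0.79)² = 19.9.
At s = 19.9: P(θ<0.94) ≈ 0.982. Adjusting to match 0.95 gives s ≈ 13.10.
So α = 0.79·13.10 ≈ 10.35, β = 0.21·13.10 ≈ 2.75.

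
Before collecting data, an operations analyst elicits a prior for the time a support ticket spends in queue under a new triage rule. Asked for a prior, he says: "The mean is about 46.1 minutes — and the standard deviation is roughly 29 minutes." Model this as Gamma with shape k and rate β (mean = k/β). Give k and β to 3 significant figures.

k ≈ 2.53, β ≈ 0.0548

For Gamma(k, rate β): mean = k/β, variance = k/β², so CV = 1/√k.
CV = SD/mean = 29/46.1 = 0.6291, hence k = 1/CV² = 2.53.
Then β = k/mean = 2.53/46.1 = 0.0548.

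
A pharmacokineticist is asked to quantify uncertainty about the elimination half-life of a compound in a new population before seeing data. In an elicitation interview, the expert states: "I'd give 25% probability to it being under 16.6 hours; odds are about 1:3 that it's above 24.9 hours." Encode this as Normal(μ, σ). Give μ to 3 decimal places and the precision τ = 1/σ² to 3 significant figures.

μ = 20.750, τ = 0.0264

For Normal(μ,σ), the p-quantile is μ + z_p·σ. Here z_{0.25} = -0.6745, z_{0.75} = 0.6745.
So 16.6 = μ − 0.6745σ and 24.9 = μ + 0.6745σ.
Subtracting: σ = (24.9 − 16.6)/(0.6745 − (-0.6745)) = 6.153.
Then μ = 16.6 − (-0.6745)·6.153 = 20.750.
Precision τ = 1/σ² = 1/6.153² = 0.0264.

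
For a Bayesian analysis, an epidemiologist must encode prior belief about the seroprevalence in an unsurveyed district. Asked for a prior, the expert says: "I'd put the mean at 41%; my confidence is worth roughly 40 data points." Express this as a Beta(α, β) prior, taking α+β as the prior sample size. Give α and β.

α = 16.4, β = 23.6

Under the effective-sample-size interpretation, Beta(α, β) has prior mean α/(α+β) and prior sample size α+β.
So α+β = 40 and α/(α+β) = 0.41, giving α = 0.41·40 = 16.4 and β = 40 − 16.4 = 23.6.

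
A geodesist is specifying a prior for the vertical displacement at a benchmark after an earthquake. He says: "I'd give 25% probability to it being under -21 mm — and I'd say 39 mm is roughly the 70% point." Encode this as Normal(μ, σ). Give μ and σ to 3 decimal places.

μ = 12.756, σ = 50.046

The p-quantile of Normal(μ,σ) is μ + z_p·σ, with z_{0.25} = -0.6745 and z_{0.7} = 0.5244.
Eliminate σ: μ = (z₂·x₁ − z₁·x₂)/(z₂ − z₁) = (0.5244·-21 − (-0.6745)·39)/1.199 = 12.756.
Then σ = (x₂ − x₁)/(z₂ − z₁) = (39 − -21)/1.199 = 50.046.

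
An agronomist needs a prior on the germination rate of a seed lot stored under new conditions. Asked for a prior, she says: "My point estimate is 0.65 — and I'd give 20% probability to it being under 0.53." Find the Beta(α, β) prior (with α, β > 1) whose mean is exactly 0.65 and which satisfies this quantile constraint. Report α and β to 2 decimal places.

With mean 0.65 fixed, write α = 0.65s, β = 0.35s where s = α+β.
Need P(θ < 0.53) = 0.2 under Beta(0.65s, 0.35s). Normal approximation: (q−m)/√(m(1−m)/s) ≈ z_{0.2} = -0.842, so s ≈ 0.65·0.35·(-0.842)²/(0.53−0.65)² = 11.2.
At s = 11.2: P(θ<0.53) ≈ 0.196. Adjusting to match 0.2 gives s ≈ 10.75.
So α = 0.65·10.75 ≈ 6.98, β = 0.35·10.75 ≈ 3.76.

α ≈ 6.98, β ≈ 3.76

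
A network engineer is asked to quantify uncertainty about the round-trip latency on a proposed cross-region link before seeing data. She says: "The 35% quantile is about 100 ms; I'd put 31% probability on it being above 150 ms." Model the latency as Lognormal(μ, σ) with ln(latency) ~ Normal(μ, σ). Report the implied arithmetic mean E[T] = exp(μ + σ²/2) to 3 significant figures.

If T ~ Lognormal(μ,σ) then ln T ~ Normal(μ,σ), so the p-quantile of ln T is μ + z_p·σ.
ln(100) = 4.605 and ln(150) = 5.011; z_{0.35} = -0.3853, z_{0.69} = 0.4959.
σ = (5.011 − 4.605)/(0.4959 − (-0.3853)) = 0.460.
μ = 4.605 − (-0.3853)·0.460 = 4.782.
E[T] = exp(μ + σ²/2) = exp(4.782 + 0.1059) = 133 ms.

E[T] ≈ 133 ms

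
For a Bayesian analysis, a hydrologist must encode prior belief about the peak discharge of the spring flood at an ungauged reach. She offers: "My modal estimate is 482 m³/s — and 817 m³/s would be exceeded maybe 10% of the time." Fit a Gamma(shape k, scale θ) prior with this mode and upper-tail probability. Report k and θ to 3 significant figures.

Gamma(k,θ) with k>1 has mode (k−1)θ, so θ = 482/(k−1).
Need P(X < 817) = 0.9 with θ tied to k this way. Start at k = 2, θ = 482: P(X<817) ≈ 0.505.
Too low — raise k to concentrate. Iterating converges to k ≈ 7.8.
Then θ = 482/(7.8−1) ≈ 70.9.

k ≈ 7.8, θ ≈ 70.9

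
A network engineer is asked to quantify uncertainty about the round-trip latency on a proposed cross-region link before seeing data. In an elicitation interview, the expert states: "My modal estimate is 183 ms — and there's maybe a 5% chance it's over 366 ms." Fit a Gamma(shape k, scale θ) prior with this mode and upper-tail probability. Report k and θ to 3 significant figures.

Gamma(k,θ) with k>1 has mode (k−1)θ, so θ = 183/(k−1).
Need P(X < 366) = 0.95 with θ tied to k this way. Start at k = 2, θ = 183: P(X<366) ≈ 0.594.
Too low — raise k to concentrate. Iterating converges to k ≈ 6.77.
Then θ = 183/(6.77−1) ≈ 31.7.

k ≈ 6.77, θ ≈ 31.7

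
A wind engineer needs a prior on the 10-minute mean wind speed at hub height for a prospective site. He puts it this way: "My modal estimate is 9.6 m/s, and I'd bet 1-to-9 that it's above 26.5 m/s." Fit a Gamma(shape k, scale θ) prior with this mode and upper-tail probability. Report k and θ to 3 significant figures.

Gamma(k,θ) with k>1 has mode (k−1)θ, so θ = 9.6/(k−1).
Need P(X < 26.5) = 0.9 with θ tied to k this way. Start at k = 2, θ = 9.6: P(X<26.5) ≈ 0.762.
Too low — raise k to concentrate. Iterating converges to k ≈ 2.85.
Then θ = 9.6/(2.85−1) ≈ 5.18.

k ≈ 2.85, θ ≈ 5.18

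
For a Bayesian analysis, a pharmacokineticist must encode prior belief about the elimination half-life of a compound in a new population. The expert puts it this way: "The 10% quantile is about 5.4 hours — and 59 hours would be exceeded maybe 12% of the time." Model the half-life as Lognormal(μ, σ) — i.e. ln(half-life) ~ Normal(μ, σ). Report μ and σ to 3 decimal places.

μ ≈ 2.934, σ ≈ 0.973

If T ~ Lognormal(μ,σ) then ln T ~ Normal(μ,σ), so the p-quantile of ln T is μ + z_p·σ.
ln(5.4) = 1.686 and ln(59) = 4.078; z_{0.1} = -1.282, z_{0.88} = 1.175.
σ = (4.078 − 1.686)/(1.175 − (-1.282)) = 0.973.
μ = 1.686 − (-1.282)·0.973 = 2.934.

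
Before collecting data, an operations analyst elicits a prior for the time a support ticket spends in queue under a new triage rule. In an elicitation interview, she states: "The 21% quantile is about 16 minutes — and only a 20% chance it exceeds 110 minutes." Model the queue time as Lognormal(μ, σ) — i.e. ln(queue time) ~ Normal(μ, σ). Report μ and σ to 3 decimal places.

If T ~ Lognormal(μ,σ) then ln T ~ Normal(μ,σ), so the p-quantile of ln T is μ + z_p·σ.
ln(16) = 2.773 and ln(110) = 4.7; z_{0.21} = -0.8064, z_{0.8} = 0.8416.
σ = (4.7 − 2.773)/(0.8416 − (-0.8064)) = 1.170.
μ = 2.773 − (-0.8064)·1.170 = 3.716.

μ ≈ 3.716, σ ≈ 1.170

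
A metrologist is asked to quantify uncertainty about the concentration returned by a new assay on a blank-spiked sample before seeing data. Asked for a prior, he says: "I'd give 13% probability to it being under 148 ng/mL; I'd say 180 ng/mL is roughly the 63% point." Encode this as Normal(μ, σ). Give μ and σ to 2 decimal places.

μ = 172.72, σ = 21.94

For Normal(μ,σ), the p-quantile is μ + z_p·σ. Here z_{0.13} = -1.126, z_{0.63} = 0.3319.
So 148 = μ − 1.126σ and 180 = μ + 0.3319σ.
Subtracting: σ = (180 − 148)/(0.3319 − (-1.126)) = 21.94.
Then μ = 148 − (-1.126)·21.94 = 172.72.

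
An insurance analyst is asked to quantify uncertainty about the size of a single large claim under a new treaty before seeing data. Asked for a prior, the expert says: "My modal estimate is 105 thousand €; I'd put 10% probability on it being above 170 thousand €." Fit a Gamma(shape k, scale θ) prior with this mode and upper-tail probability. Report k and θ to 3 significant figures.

k ≈ 9.11, θ ≈ 13

Gamma(k,θ) with k>1 has mode (k−1)θ, so θ = 105/(k−1).
Need P(X < 170) = 0.9 with θ tied to k this way. Start at k = 2, θ = 105: P(X<170) ≈ 0.481.
Too low — raise k to concentrate. Iterating converges to k ≈ 9.11.
Then θ = 105/(9.11−1) ≈ 13.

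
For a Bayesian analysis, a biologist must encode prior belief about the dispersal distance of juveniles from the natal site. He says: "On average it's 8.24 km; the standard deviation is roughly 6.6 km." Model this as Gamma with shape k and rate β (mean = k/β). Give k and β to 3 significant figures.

For Gamma(k, rate β): mean = k/β, variance = k/β², so CV = 1/√k.
CV = SD/mean = 6.6/8.24 = 0.801, hence k = 1/CV² = 1.56.
Then β = k/mean = 1.56/8.24 = 0.189.

k ≈ 1.56, β ≈ 0.189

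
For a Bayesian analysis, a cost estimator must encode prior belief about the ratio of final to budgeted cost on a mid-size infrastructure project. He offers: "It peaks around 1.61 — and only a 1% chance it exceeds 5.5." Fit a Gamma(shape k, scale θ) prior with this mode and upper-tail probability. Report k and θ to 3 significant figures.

k ≈ 3.89, θ ≈ 0.557

Gamma(k,θ) with k>1 has mode (k−1)θ, so θ = 1.61/(k−1).
Need P(X < 5.5) = 0.99 with θ tied to k this way. Start at k = 2, θ = 1.61: P(X<5.5) ≈ 0.855.
Too low — raise k to concentrate. Iterating converges to k ≈ 3.89.
Then θ = 1.61/(3.89−1) ≈ 0.557.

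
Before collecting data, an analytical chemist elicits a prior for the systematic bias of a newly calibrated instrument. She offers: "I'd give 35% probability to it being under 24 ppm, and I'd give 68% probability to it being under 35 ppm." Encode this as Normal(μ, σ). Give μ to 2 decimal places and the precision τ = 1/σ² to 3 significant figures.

μ = 28.97, τ = 0.00601

The p-quantile of Normal(μ,σ) is μ + z_p·σ, with z_{0.35} = -0.3853 and z_{0.68} = 0.4677.
Eliminate σ: μ = (z₂·x₁ − z₁·x₂)/(z₂ − z₁) = (0.4677·24 − (-0.3853)·35)/0.853 = 28.97.
Then σ = (x₂ − x₁)/(z₂ − z₁) = (35 − 24)/0.853 = 12.90.
Precision τ = 1/σ² = 1/12.9² = 0.00601.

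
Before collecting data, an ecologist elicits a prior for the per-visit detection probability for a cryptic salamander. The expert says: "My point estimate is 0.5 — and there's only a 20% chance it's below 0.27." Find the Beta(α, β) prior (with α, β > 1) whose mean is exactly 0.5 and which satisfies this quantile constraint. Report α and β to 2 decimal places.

α ≈ 1.71, β ≈ 1.71

With mean 0.5 fixed, write α = 0.5s, β = 0.5s where s = α+β.
Need P(θ < 0.27) = 0.2 under Beta(0.5s, 0.5s). Normal approximation: (q−m)/√(m(1−m)/s) ≈ z_{0.2} = -0.842, so s ≈ 0.5·0.5·(-0.842)²/(0.27−0.5)² = 3.3.
At s = 3.3: P(θ<0.27) ≈ 0.203. Adjusting to match 0.2 gives s ≈ 3.43.
So α = 0.5·3.43 ≈ 1.71, β = 0.5·3.43 ≈ 1.71.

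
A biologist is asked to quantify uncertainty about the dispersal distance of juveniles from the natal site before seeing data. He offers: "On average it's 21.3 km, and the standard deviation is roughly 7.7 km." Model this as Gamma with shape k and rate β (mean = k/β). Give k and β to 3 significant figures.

For Gamma(k, rate β): mean = k/β, variance = k/β², so CV = 1/√k.
CV = SD/mean = 7.7/21.3 = 0.3615, hence k = 1/CV² = 7.65.
Then β = k/mean = 7.65/21.3 = 0.359.

k ≈ 7.65, β ≈ 0.359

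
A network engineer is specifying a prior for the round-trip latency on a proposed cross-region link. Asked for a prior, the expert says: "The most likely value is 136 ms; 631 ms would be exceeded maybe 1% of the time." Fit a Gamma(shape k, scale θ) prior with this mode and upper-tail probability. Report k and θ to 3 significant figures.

k ≈ 2.7, θ ≈ 79.9

Gamma(k,θ) with k>1 has mode (k−1)θ, so θ = 136/(k−1).
Need P(X < 631) = 0.99 with θ tied to k this way. Start at k = 2, θ = 136: P(X<631) ≈ 0.946.
Too low — raise k to concentrate. Iterating converges to k ≈ 2.7.
Then θ = 136/(2.7−1) ≈ 79.9.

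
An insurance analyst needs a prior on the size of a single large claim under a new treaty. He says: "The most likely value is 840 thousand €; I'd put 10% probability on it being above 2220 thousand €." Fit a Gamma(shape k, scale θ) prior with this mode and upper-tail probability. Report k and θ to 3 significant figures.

Gamma(k,θ) with k>1 has mode (k−1)θ, so θ = 840/(k−1).
Need P(X < 2220) = 0.9 with θ tied to k this way. Start at k = 2, θ = 840: P(X<2220) ≈ 0.741.
Too low — raise k to concentrate. Iterating converges to k ≈ 3.03.
Then θ = 840/(3.03−1) ≈ 414.

k ≈ 3.03, θ ≈ 414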